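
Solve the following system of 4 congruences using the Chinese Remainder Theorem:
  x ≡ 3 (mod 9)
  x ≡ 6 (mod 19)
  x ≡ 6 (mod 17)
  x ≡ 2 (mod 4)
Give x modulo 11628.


Product of moduli M = 9 · 19 · 17 · 4 = 11628.
Merge one congruence at a time:
  Start: x ≡ 3 (mod 9).
  Combine with x ≡ 6 (mod 19); new modulus lcm = 171.
    Write x = 3 + 9·t and substitute into x ≡ 6 (mod 19): 9·t ≡ 6 − 3 = 3 (mod 19).
    The inverse of 9 mod 19 is 17 (since 9·17 = 153 = 8·19 + 1), so t ≡ 17·3 = 51 ≡ 13 (mod 19).
    Then x = 3 + 9·13 = 120, valid modulo lcm(9, 19) = 171: x ≡ 120 (mod 171).
  Combine with x ≡ 6 (mod 17); new modulus lcm = 2907.
    Write x = 120 + 171·t and substitute into x ≡ 6 (mod 17): 171·t ≡ 6 − 120 = -114 (mod 17).
    Reduce coefficients mod 17: 1·t ≡ 5 (mod 17).
    So t ≡ 5 (mod 17).
    Then x = 120 + 171·5 = 975, valid modulo lcm(171, 17) = 2907: x ≡ 975 (mod 2907).
  Combine with x ≡ 2 (mod 4); new modulus lcm = 11628.
    Write x = 975 + 2907·t and substitute into x ≡ 2 (mod 4): 2907·t ≡ 2 − 975 = -973 (mod 4).
    Reduce coefficients mod 4: 3·t ≡ 3 (mod 4).
    The inverse of 3 mod 4 is 3 (since 3·3 = 9 = 2·4 + 1), so t ≡ 3·3 = 9 ≡ 1 (mod 4).
    Then x = 975 + 2907·1 = 3882, valid modulo lcm(2907, 4) = 11628: x ≡ 3882 (mod 11628).
Verify against each original: 3882 mod 9 = 3, 3882 mod 19 = 6, 3882 mod 17 = 6, 3882 mod 4 = 2.

x ≡ 3882 (mod 11628).


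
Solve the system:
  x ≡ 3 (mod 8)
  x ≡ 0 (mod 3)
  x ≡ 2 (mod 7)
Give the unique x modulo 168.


Moduli 8, 3, 7 are pairwise coprime; by CRT there is a unique solution modulo M = 8 · 3 · 7 = 168.
Solve pairwise, accumulating the modulus:
  Start with x ≡ 3 (mod 8).
  Combine with x ≡ 0 (mod 3): since gcd(8, 3) = 1, we get a unique residue mod 24.
    Write x = 3 + 8·t and substitute into x ≡ 0 (mod 3): 8·t ≡ 0 − 3 = -3 (mod 3).
    Reduce coefficients mod 3: 2·t ≡ 0 (mod 3).
    The inverse of 2 mod 3 is 2 (since 2·2 = 4 = 1·3 + 1), so t ≡ 2·0 = 0 ≡ 0 (mod 3).
    Then x = 3 + 8·0 = 3, valid modulo lcm(8, 3) = 24: x ≡ 3 (mod 24).
  Combine with x ≡ 2 (mod 7): since gcd(24, 7) = 1, we get a unique residue mod 168.
    Write x = 3 + 24·t and substitute into x ≡ 2 (mod 7): 24·t ≡ 2 − 3 = -1 (mod 7).
    Reduce coefficients mod 7: 3·t ≡ 6 (mod 7).
    The inverse of 3 mod 7 is 5 (since 3·5 = 15 = 2·7 + 1), so t ≡ 5·6 = 30 ≡ 2 (mod 7).
    Then x = 3 + 24·2 = 51, valid modulo lcm(24, 7) = 168: x ≡ 51 (mod 168).
Verify: 51 mod 8 = 3 ✓, 51 mod 3 = 0 ✓, 51 mod 7 = 2 ✓.

x ≡ 51 (mod 168).


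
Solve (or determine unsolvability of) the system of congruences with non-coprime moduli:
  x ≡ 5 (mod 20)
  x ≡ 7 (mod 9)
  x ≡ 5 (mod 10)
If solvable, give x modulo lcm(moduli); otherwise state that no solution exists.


Moduli 20, 9, 10 are not pairwise coprime, so CRT works modulo lcm(m_i) when all pairwise compatibility conditions hold.
Pairwise compatibility: gcd(m_i, m_j) must divide a_i - a_j for every pair.
Merge one congruence at a time:
  Start: x ≡ 5 (mod 20).
  Combine with x ≡ 7 (mod 9): gcd(20, 9) = 1; 7 - 5 = 2, which IS divisible by 1, so compatible.
    Write x = 5 + 20·t and substitute into x ≡ 7 (mod 9): 20·t ≡ 7 − 5 = 2 (mod 9).
    Reduce coefficients mod 9: 2·t ≡ 2 (mod 9).
    The inverse of 2 mod 9 is 5 (since 2·5 = 10 = 1·9 + 1), so t ≡ 5·2 = 10 ≡ 1 (mod 9).
    Then x = 5 + 20·1 = 25, valid modulo lcm(20, 9) = 180: x ≡ 25 (mod 180).
  Combine with x ≡ 5 (mod 10): gcd(180, 10) = 10; 5 - 25 = -20, which IS divisible by 10, so compatible.
    Write x = 25 + 180·t and substitute into x ≡ 5 (mod 10): 180·t ≡ 5 − 25 = -20 (mod 10).
    Divide the congruence (and modulus) by g = 10: 18·t ≡ -2 (mod 1).
    Modulo 1 every t works; take t = 0.
    Then x = 25 + 180·0 = 25, valid modulo lcm(180, 10) = 180: x ≡ 25 (mod 180).
Verify: 25 mod 20 = 5, 25 mod 9 = 7, 25 mod 10 = 5.

x ≡ 25 (mod 180).


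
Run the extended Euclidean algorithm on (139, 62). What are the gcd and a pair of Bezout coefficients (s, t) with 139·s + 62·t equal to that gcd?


Euclidean algorithm on (139, 62) — divide until remainder is 0:
  139 = 2 · 62 + 15
  62 = 4 · 15 + 2
  15 = 7 · 2 + 1
  2 = 2 · 1 + 0
gcd(139, 62) = 1.
Track Bezout coefficients alongside the remainders: start with r₀ = 139 = a·1 + b·0 (s = 1, t = 0) and r₁ = 62 = a·0 + b·1 (s = 0, t = 1); each new remainder r_{k+1} = r_{k-1} − q_k·r_k inherits s_{k+1} = s_{k-1} − q_k·s_k, t_{k+1} = t_{k-1} − q_k·t_k, so r_k = a·s_k + b·t_k at every step:
  q = 2: r = 15, s = 1 − 2·0 = 1, t = 0 − 2·1 = -2  (check: 139·1 + 62·(-2) = 15)
  q = 4: r = 2, s = 0 − 4·1 = -4, t = 1 − 4·(-2) = 9  (check: 139·(-4) + 62·9 = 2)
  q = 7: r = 1, s = 1 − 7·(-4) = 29, t = -2 − 7·9 = -65  (check: 139·29 + 62·(-65) = 1)
The row with r = 1 (the gcd) gives the Bezout coefficients s = 29, t = -65.
Result: 139 · (29) + 62 · (-65) = 1.

gcd(139, 62) = 1; s = 29, t = -65 (check: 139·29 + 62·(-65) = 1).


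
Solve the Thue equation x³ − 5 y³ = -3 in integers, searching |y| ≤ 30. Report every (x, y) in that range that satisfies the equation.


The equation is x³ - 5y³ = -3. For fixed y, x³ = 5·y³ − 3, so a solution requires the RHS to be a perfect cube.
Strategy: iterate y from -30 to 30, compute RHS = 5·y³ − 3, and check whether it is a (positive or negative) perfect cube.
Check small values of y:
  y = 0: RHS = -3 is not a perfect cube.
  y = 1: RHS = 2 is not a perfect cube.
  y = -1: RHS = -8 = (-2)³ ⇒ x = -2 works.
  y = 2: RHS = 37 is not a perfect cube.
  y = -2: RHS = -43 is not a perfect cube.
  y = 3: RHS = 132 is not a perfect cube.
  y = -3: RHS = -138 is not a perfect cube.
Continuing the search up to |y| = 30 finds no further solutions beyond those listed.
Collected solutions: (-2, -1).

Solutions (with |y| ≤ 30): (-2, -1).


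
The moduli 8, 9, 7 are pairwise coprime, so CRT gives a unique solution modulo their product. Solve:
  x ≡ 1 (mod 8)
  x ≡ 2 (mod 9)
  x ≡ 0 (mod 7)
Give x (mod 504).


Moduli 8, 9, 7 are pairwise coprime; by CRT there is a unique solution modulo M = 8 · 9 · 7 = 504.
Solve pairwise, accumulating the modulus:
  Start with x ≡ 1 (mod 8).
  Combine with x ≡ 2 (mod 9): since gcd(8, 9) = 1, we get a unique residue mod 72.
    Write x = 1 + 8·t and substitute into x ≡ 2 (mod 9): 8·t ≡ 2 − 1 = 1 (mod 9).
    The inverse of 8 mod 9 is 8 (since 8·8 = 64 = 7·9 + 1), so t ≡ 8·1 = 8 ≡ 8 (mod 9).
    Then x = 1 + 8·8 = 65, valid modulo lcm(8, 9) = 72: x ≡ 65 (mod 72).
  Combine with x ≡ 0 (mod 7): since gcd(72, 7) = 1, we get a unique residue mod 504.
    Write x = 65 + 72·t and substitute into x ≡ 0 (mod 7): 72·t ≡ 0 − 65 = -65 (mod 7).
    Reduce coefficients mod 7: 2·t ≡ 5 (mod 7).
    The inverse of 2 mod 7 is 4 (since 2·4 = 8 = 1·7 + 1), so t ≡ 4·5 = 20 ≡ 6 (mod 7).
    Then x = 65 + 72·6 = 497, valid modulo lcm(72, 7) = 504: x ≡ 497 (mod 504).
Verify: 497 mod 8 = 1 ✓, 497 mod 9 = 2 ✓, 497 mod 7 = 0 ✓.

x ≡ 497 (mod 504).


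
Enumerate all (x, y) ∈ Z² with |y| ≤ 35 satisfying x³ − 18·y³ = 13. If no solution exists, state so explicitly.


The equation is x³ - 18y³ = 13. For fixed y, x³ = 18·y³ + 13, so a solution requires the RHS to be a perfect cube.
Strategy: iterate y from -35 to 35, compute RHS = 18·y³ + 13, and check whether it is a (positive or negative) perfect cube.
Check small values of y:
  y = 0: RHS = 13 is not a perfect cube.
  y = 1: RHS = 31 is not a perfect cube.
  y = -1: RHS = -5 is not a perfect cube.
  y = 2: RHS = 157 is not a perfect cube.
  y = -2: RHS = -131 is not a perfect cube.
  y = 3: RHS = 499 is not a perfect cube.
  y = -3: RHS = -473 is not a perfect cube.
Continuing the search up to |y| = 35 finds no solutions either.
No (x, y) in the scanned range satisfies the equation.

No integer solutions with |y| ≤ 35.


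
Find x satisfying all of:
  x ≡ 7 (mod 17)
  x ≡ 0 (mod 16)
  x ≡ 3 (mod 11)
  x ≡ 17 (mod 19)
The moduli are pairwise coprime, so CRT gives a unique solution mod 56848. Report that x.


Product of moduli M = 17 · 16 · 11 · 19 = 56848.
Merge one congruence at a time:
  Start: x ≡ 7 (mod 17).
  Combine with x ≡ 0 (mod 16); new modulus lcm = 272.
    Write x = 7 + 17·t and substitute into x ≡ 0 (mod 16): 17·t ≡ 0 − 7 = -7 (mod 16).
    Reduce coefficients mod 16: 1·t ≡ 9 (mod 16).
    So t ≡ 9 (mod 16).
    Then x = 7 + 17·9 = 160, valid modulo lcm(17, 16) = 272: x ≡ 160 (mod 272).
  Combine with x ≡ 3 (mod 11); new modulus lcm = 2992.
    Write x = 160 + 272·t and substitute into x ≡ 3 (mod 11): 272·t ≡ 3 − 160 = -157 (mod 11).
    Reduce coefficients mod 11: 8·t ≡ 8 (mod 11).
    The inverse of 8 mod 11 is 7 (since 8·7 = 56 = 5·11 + 1), so t ≡ 7·8 = 56 ≡ 1 (mod 11).
    Then x = 160 + 272·1 = 432, valid modulo lcm(272, 11) = 2992: x ≡ 432 (mod 2992).
  Combine with x ≡ 17 (mod 19); new modulus lcm = 56848.
    Write x = 432 + 2992·t and substitute into x ≡ 17 (mod 19): 2992·t ≡ 17 − 432 = -415 (mod 19).
    Reduce coefficients mod 19: 9·t ≡ 3 (mod 19).
    The inverse of 9 mod 19 is 17 (since 9·17 = 153 = 8·19 + 1), so t ≡ 17·3 = 51 ≡ 13 (mod 19).
    Then x = 432 + 2992·13 = 39328, valid modulo lcm(2992, 19) = 56848: x ≡ 39328 (mod 56848).
Verify against each original: 39328 mod 17 = 7, 39328 mod 16 = 0, 39328 mod 11 = 3, 39328 mod 19 = 17.

x ≡ 39328 (mod 56848).


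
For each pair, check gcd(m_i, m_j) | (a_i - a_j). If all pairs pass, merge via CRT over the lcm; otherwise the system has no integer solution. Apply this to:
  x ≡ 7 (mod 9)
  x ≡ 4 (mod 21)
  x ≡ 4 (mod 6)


Moduli 9, 21, 6 are not pairwise coprime, so CRT works modulo lcm(m_i) when all pairwise compatibility conditions hold.
Pairwise compatibility: gcd(m_i, m_j) must divide a_i - a_j for every pair.
Merge one congruence at a time:
  Start: x ≡ 7 (mod 9).
  Combine with x ≡ 4 (mod 21): gcd(9, 21) = 3; 4 - 7 = -3, which IS divisible by 3, so compatible.
    Write x = 7 + 9·t and substitute into x ≡ 4 (mod 21): 9·t ≡ 4 − 7 = -3 (mod 21).
    Divide the congruence (and modulus) by g = 3: 3·t ≡ -1 (mod 7).
    Reduce coefficients mod 7: 3·t ≡ 6 (mod 7).
    The inverse of 3 mod 7 is 5 (since 3·5 = 15 = 2·7 + 1), so t ≡ 5·6 = 30 ≡ 2 (mod 7).
    Then x = 7 + 9·2 = 25, valid modulo lcm(9, 21) = 63: x ≡ 25 (mod 63).
  Combine with x ≡ 4 (mod 6): gcd(63, 6) = 3; 4 - 25 = -21, which IS divisible by 3, so compatible.
    Write x = 25 + 63·t and substitute into x ≡ 4 (mod 6): 63·t ≡ 4 − 25 = -21 (mod 6).
    Divide the congruence (and modulus) by g = 3: 21·t ≡ -7 (mod 2).
    Reduce coefficients mod 2: 1·t ≡ 1 (mod 2).
    So t ≡ 1 (mod 2).
    Then x = 25 + 63·1 = 88, valid modulo lcm(63, 6) = 126: x ≡ 88 (mod 126).
Verify: 88 mod 9 = 7, 88 mod 21 = 4, 88 mod 6 = 4.

x ≡ 88 (mod 126).


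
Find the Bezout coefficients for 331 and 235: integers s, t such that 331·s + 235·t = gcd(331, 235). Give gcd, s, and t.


Euclidean algorithm on (331, 235) — divide until remainder is 0:
  331 = 1 · 235 + 96
  235 = 2 · 96 + 43
  96 = 2 · 43 + 10
  43 = 4 · 10 + 3
  10 = 3 · 3 + 1
  3 = 3 · 1 + 0
gcd(331, 235) = 1.
Track Bezout coefficients alongside the remainders: start with r₀ = 331 = a·1 + b·0 (s = 1, t = 0) and r₁ = 235 = a·0 + b·1 (s = 0, t = 1); each new remainder r_{k+1} = r_{k-1} − q_k·r_k inherits s_{k+1} = s_{k-1} − q_k·s_k, t_{k+1} = t_{k-1} − q_k·t_k, so r_k = a·s_k + b·t_k at every step:
  q = 1: r = 96, s = 1 − 1·0 = 1, t = 0 − 1·1 = -1  (check: 331·1 + 235·(-1) = 96)
  q = 2: r = 43, s = 0 − 2·1 = -2, t = 1 − 2·(-1) = 3  (check: 331·(-2) + 235·3 = 43)
  q = 2: r = 10, s = 1 − 2·(-2) = 5, t = -1 − 2·3 = -7  (check: 331·5 + 235·(-7) = 10)
  q = 4: r = 3, s = -2 − 4·5 = -22, t = 3 − 4·(-7) = 31  (check: 331·(-22) + 235·31 = 3)
  q = 3: r = 1, s = 5 − 3·(-22) = 71, t = -7 − 3·31 = -100  (check: 331·71 + 235·(-100) = 1)
The row with r = 1 (the gcd) gives the Bezout coefficients s = 71, t = -100.
Result: 331 · (71) + 235 · (-100) = 1.

gcd(331, 235) = 1; s = 71, t = -100 (check: 331·71 + 235·(-100) = 1).


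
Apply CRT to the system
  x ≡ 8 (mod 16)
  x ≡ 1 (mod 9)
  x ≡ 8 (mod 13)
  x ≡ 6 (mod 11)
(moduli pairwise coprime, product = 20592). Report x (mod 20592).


Product of moduli M = 16 · 9 · 13 · 11 = 20592.
Merge one congruence at a time:
  Start: x ≡ 8 (mod 16).
  Combine with x ≡ 1 (mod 9); new modulus lcm = 144.
    Write x = 8 + 16·t and substitute into x ≡ 1 (mod 9): 16·t ≡ 1 − 8 = -7 (mod 9).
    Reduce coefficients mod 9: 7·t ≡ 2 (mod 9).
    The inverse of 7 mod 9 is 4 (since 7·4 = 28 = 3·9 + 1), so t ≡ 4·2 = 8 ≡ 8 (mod 9).
    Then x = 8 + 16·8 = 136, valid modulo lcm(16, 9) = 144: x ≡ 136 (mod 144).
  Combine with x ≡ 8 (mod 13); new modulus lcm = 1872.
    Write x = 136 + 144·t and substitute into x ≡ 8 (mod 13): 144·t ≡ 8 − 136 = -128 (mod 13).
    Reduce coefficients mod 13: 1·t ≡ 2 (mod 13).
    So t ≡ 2 (mod 13).
    Then x = 136 + 144·2 = 424, valid modulo lcm(144, 13) = 1872: x ≡ 424 (mod 1872).
  Combine with x ≡ 6 (mod 11); new modulus lcm = 20592.
    Write x = 424 + 1872·t and substitute into x ≡ 6 (mod 11): 1872·t ≡ 6 − 424 = -418 (mod 11).
    Reduce coefficients mod 11: 2·t ≡ 0 (mod 11).
    The inverse of 2 mod 11 is 6 (since 2·6 = 12 = 1·11 + 1), so t ≡ 6·0 = 0 ≡ 0 (mod 11).
    Then x = 424 + 1872·0 = 424, valid modulo lcm(1872, 11) = 20592: x ≡ 424 (mod 20592).
Verify against each original: 424 mod 16 = 8, 424 mod 9 = 1, 424 mod 13 = 8, 424 mod 11 = 6.

x ≡ 424 (mod 20592).


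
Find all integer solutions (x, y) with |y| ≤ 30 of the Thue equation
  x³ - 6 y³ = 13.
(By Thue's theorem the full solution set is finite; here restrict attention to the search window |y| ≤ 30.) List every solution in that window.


The equation is x³ - 6y³ = 13. For fixed y, x³ = 6·y³ + 13, so a solution requires the RHS to be a perfect cube.
Strategy: iterate y from -30 to 30, compute RHS = 6·y³ + 13, and check whether it is a (positive or negative) perfect cube.
Check small values of y:
  y = 0: RHS = 13 is not a perfect cube.
  y = 1: RHS = 19 is not a perfect cube.
  y = -1: RHS = 7 is not a perfect cube.
  y = 2: RHS = 61 is not a perfect cube.
  y = -2: RHS = -35 is not a perfect cube.
  y = 3: RHS = 175 is not a perfect cube.
  y = -3: RHS = -149 is not a perfect cube.
Continuing the search up to |y| = 30 finds no solutions either.
No (x, y) in the scanned range satisfies the equation.

No integer solutions with |y| ≤ 30.


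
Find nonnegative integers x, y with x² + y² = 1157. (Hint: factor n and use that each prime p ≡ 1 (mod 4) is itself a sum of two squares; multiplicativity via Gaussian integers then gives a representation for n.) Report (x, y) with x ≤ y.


Step 1: Factor n = 1157 = 13 · 89.
Step 2: Check the mod-4 condition on each prime factor: 13 ≡ 1 (mod 4), exponent 1; 89 ≡ 1 (mod 4), exponent 1.
All primes ≡ 3 (mod 4) appear to even exponent (or don't appear), so by the two-squares theorem n IS expressible as a sum of two squares.
Step 3: Build a representation. Here n = 13 · 89 is a product of primes ≡ 1 (mod 4). Each prime p ≡ 1 (mod 4) is itself a sum of two squares; find a² by testing p − a² for a perfect square:
  13: 13 − 1² = 12, 13 − 2² = 9 = 3² ⇒ 13 = 2² + 3².
  89: 89 − 1² = 88, 89 − 2² = 85, 89 − 3² = 80, 89 − 4² = 73, 89 − 5² = 64 = 8² ⇒ 89 = 5² + 8².
  Combine using the Brahmagupta–Fibonacci identity (a² + b²)(c² + d²) = (ac − bd)² + (ad + bc)² = (ac + bd)² + (ad − bc)²:
  13 · 89 = 1157: from (2² + 3²)(5² + 8²), take (2·5 − 3·8, 2·8 + 3·5) = (10 − 24, 16 + 15) = (-14, 31); dropping signs (only squares matter) gives (14, 31); check 14² + 31² = 196 + 961 = 1157 ✓.
Step 4: Order so x ≤ y and verify: 14² + 31² = 196 + 961 = 1157 = n. ✓

n = 1157 = 14² + 31² (one valid representation with x ≤ y).


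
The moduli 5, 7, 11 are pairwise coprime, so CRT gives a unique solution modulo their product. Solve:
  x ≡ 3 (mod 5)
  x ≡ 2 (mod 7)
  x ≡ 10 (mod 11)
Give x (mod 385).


Moduli 5, 7, 11 are pairwise coprime; by CRT there is a unique solution modulo M = 5 · 7 · 11 = 385.
Solve pairwise, accumulating the modulus:
  Start with x ≡ 3 (mod 5).
  Combine with x ≡ 2 (mod 7): since gcd(5, 7) = 1, we get a unique residue mod 35.
    Write x = 3 + 5·t and substitute into x ≡ 2 (mod 7): 5·t ≡ 2 − 3 = -1 (mod 7).
    Reduce coefficients mod 7: 5·t ≡ 6 (mod 7).
    The inverse of 5 mod 7 is 3 (since 5·3 = 15 = 2·7 + 1), so t ≡ 3·6 = 18 ≡ 4 (mod 7).
    Then x = 3 + 5·4 = 23, valid modulo lcm(5, 7) = 35: x ≡ 23 (mod 35).
  Combine with x ≡ 10 (mod 11): since gcd(35, 11) = 1, we get a unique residue mod 385.
    Write x = 23 + 35·t and substitute into x ≡ 10 (mod 11): 35·t ≡ 10 − 23 = -13 (mod 11).
    Reduce coefficients mod 11: 2·t ≡ 9 (mod 11).
    The inverse of 2 mod 11 is 6 (since 2·6 = 12 = 1·11 + 1), so t ≡ 6·9 = 54 ≡ 10 (mod 11).
    Then x = 23 + 35·10 = 373, valid modulo lcm(35, 11) = 385: x ≡ 373 (mod 385).
Verify: 373 mod 5 = 3 ✓, 373 mod 7 = 2 ✓, 373 mod 11 = 10 ✓.

x ≡ 373 (mod 385).


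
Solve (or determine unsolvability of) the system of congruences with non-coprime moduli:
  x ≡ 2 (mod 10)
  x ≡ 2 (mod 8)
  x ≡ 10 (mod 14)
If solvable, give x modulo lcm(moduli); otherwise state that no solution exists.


Moduli 10, 8, 14 are not pairwise coprime, so CRT works modulo lcm(m_i) when all pairwise compatibility conditions hold.
Pairwise compatibility: gcd(m_i, m_j) must divide a_i - a_j for every pair.
Merge one congruence at a time:
  Start: x ≡ 2 (mod 10).
  Combine with x ≡ 2 (mod 8): gcd(10, 8) = 2; 2 - 2 = 0, which IS divisible by 2, so compatible.
    Write x = 2 + 10·t and substitute into x ≡ 2 (mod 8): 10·t ≡ 2 − 2 = 0 (mod 8).
    Divide the congruence (and modulus) by g = 2: 5·t ≡ 0 (mod 4).
    Reduce coefficients mod 4: 1·t ≡ 0 (mod 4).
    So t ≡ 0 (mod 4).
    Then x = 2 + 10·0 = 2, valid modulo lcm(10, 8) = 40: x ≡ 2 (mod 40).
  Combine with x ≡ 10 (mod 14): gcd(40, 14) = 2; 10 - 2 = 8, which IS divisible by 2, so compatible.
    Write x = 2 + 40·t and substitute into x ≡ 10 (mod 14): 40·t ≡ 10 − 2 = 8 (mod 14).
    Divide the congruence (and modulus) by g = 2: 20·t ≡ 4 (mod 7).
    Reduce coefficients mod 7: 6·t ≡ 4 (mod 7).
    The inverse of 6 mod 7 is 6 (since 6·6 = 36 = 5·7 + 1), so t ≡ 6·4 = 24 ≡ 3 (mod 7).
    Then x = 2 + 40·3 = 122, valid modulo lcm(40, 14) = 280: x ≡ 122 (mod 280).
Verify: 122 mod 10 = 2, 122 mod 8 = 2, 122 mod 14 = 10.

x ≡ 122 (mod 280).


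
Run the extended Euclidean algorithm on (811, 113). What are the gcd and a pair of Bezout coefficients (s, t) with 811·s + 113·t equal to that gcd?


Euclidean algorithm on (811, 113) — divide until remainder is 0:
  811 = 7 · 113 + 20
  113 = 5 · 20 + 13
  20 = 1 · 13 + 7
  13 = 1 · 7 + 6
  7 = 1 · 6 + 1
  6 = 6 · 1 + 0
gcd(811, 113) = 1.
Track Bezout coefficients alongside the remainders: start with r₀ = 811 = a·1 + b·0 (s = 1, t = 0) and r₁ = 113 = a·0 + b·1 (s = 0, t = 1); each new remainder r_{k+1} = r_{k-1} − q_k·r_k inherits s_{k+1} = s_{k-1} − q_k·s_k, t_{k+1} = t_{k-1} − q_k·t_k, so r_k = a·s_k + b·t_k at every step:
  q = 7: r = 20, s = 1 − 7·0 = 1, t = 0 − 7·1 = -7  (check: 811·1 + 113·(-7) = 20)
  q = 5: r = 13, s = 0 − 5·1 = -5, t = 1 − 5·(-7) = 36  (check: 811·(-5) + 113·36 = 13)
  q = 1: r = 7, s = 1 − 1·(-5) = 6, t = -7 − 1·36 = -43  (check: 811·6 + 113·(-43) = 7)
  q = 1: r = 6, s = -5 − 1·6 = -11, t = 36 − 1·(-43) = 79  (check: 811·(-11) + 113·79 = 6)
  q = 1: r = 1, s = 6 − 1·(-11) = 17, t = -43 − 1·79 = -122  (check: 811·17 + 113·(-122) = 1)
The row with r = 1 (the gcd) gives the Bezout coefficients s = 17, t = -122.
Result: 811 · (17) + 113 · (-122) = 1.

gcd(811, 113) = 1; s = 17, t = -122 (check: 811·17 + 113·(-122) = 1).


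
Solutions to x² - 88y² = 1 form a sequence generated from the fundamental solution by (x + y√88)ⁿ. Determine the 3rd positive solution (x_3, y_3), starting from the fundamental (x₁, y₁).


Step 1: Find the fundamental solution (x₁, y₁) of x² - 88y² = 1.
  Expand √88 as a continued fraction. a₀ = ⌊√88⌋ = 9; iterate m_{k+1} = d_k·a_k − m_k, d_{k+1} = (88 − m_{k+1}²)/d_k, a_{k+1} = ⌊(a₀ + m_{k+1})/d_{k+1}⌋ (starting m₀ = 0, d₀ = 1), with convergents p_k = a_k·p_{k-1} + p_{k-2}, q_k = a_k·q_{k-1} + q_{k-2} (p₋₁ = 1, q₋₁ = 0):
  k = 0: a₀ = 9; p₀/q₀ = 9/1; p₀² − 88·q₀² = 81 − 88 = -7.
  k = 1: m = 9, d = 7, a = ⌊(9 + 9)/7⌋ = 2; p/q = (2·9 + 1)/(2·1 + 0) = 19/2; p² − 88·q² = 361 − 352 = 9.
  k = 2: m = 5, d = 9, a = ⌊(9 + 5)/9⌋ = 1; p/q = (1·19 + 9)/(1·2 + 1) = 28/3; p² − 88·q² = 784 − 792 = -8.
  k = 3: m = 4, d = 8, a = ⌊(9 + 4)/8⌋ = 1; p/q = (1·28 + 19)/(1·3 + 2) = 47/5; p² − 88·q² = 2209 − 2200 = 9.
  k = 4: m = 4, d = 9, a = ⌊(9 + 4)/9⌋ = 1; p/q = (1·47 + 28)/(1·5 + 3) = 75/8; p² − 88·q² = 5625 − 5632 = -7.
  k = 5: m = 5, d = 7, a = ⌊(9 + 5)/7⌋ = 2; p/q = (2·75 + 47)/(2·8 + 5) = 197/21; p² − 88·q² = 38809 − 38808 = 1.
  The first convergent with p² − 88·q² = 1 gives the fundamental solution (x₁, y₁) = (197, 21).
Step 2: Apply the recurrence (x_{n+1}, y_{n+1}) = (x₁x_n + 88y₁y_n, x₁y_n + y₁x_n) repeatedly.
  From (x_1, y_1) = (197, 21): x_2 = 197·197 + 88·21·21 = 77617; y_2 = 197·21 + 21·197 = 8274.
  From (x_2, y_2) = (77617, 8274): x_3 = 197·77617 + 88·21·8274 = 30580901; y_3 = 197·8274 + 21·77617 = 3259935.
Step 3: Verify x_3² - 88·y_3² = 935191505971801 - 935191505971800 = 1 (should be 1). ✓

(x_1, y_1) = (197, 21); (x_3, y_3) = (30580901, 3259935).


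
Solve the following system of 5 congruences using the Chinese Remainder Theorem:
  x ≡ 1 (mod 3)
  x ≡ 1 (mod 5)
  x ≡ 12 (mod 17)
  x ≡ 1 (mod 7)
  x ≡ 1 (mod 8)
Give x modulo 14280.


Product of moduli M = 3 · 5 · 17 · 7 · 8 = 14280.
Merge one congruence at a time:
  Start: x ≡ 1 (mod 3).
  Combine with x ≡ 1 (mod 5); new modulus lcm = 15.
    Write x = 1 + 3·t and substitute into x ≡ 1 (mod 5): 3·t ≡ 1 − 1 = 0 (mod 5).
    The inverse of 3 mod 5 is 2 (since 3·2 = 6 = 1·5 + 1), so t ≡ 2·0 = 0 ≡ 0 (mod 5).
    Then x = 1 + 3·0 = 1, valid modulo lcm(3, 5) = 15: x ≡ 1 (mod 15).
  Combine with x ≡ 12 (mod 17); new modulus lcm = 255.
    Write x = 1 + 15·t and substitute into x ≡ 12 (mod 17): 15·t ≡ 12 − 1 = 11 (mod 17).
    The inverse of 15 mod 17 is 8 (since 15·8 = 120 = 7·17 + 1), so t ≡ 8·11 = 88 ≡ 3 (mod 17).
    Then x = 1 + 15·3 = 46, valid modulo lcm(15, 17) = 255: x ≡ 46 (mod 255).
  Combine with x ≡ 1 (mod 7); new modulus lcm = 1785.
    Write x = 46 + 255·t and substitute into x ≡ 1 (mod 7): 255·t ≡ 1 − 46 = -45 (mod 7).
    Reduce coefficients mod 7: 3·t ≡ 4 (mod 7).
    The inverse of 3 mod 7 is 5 (since 3·5 = 15 = 2·7 + 1), so t ≡ 5·4 = 20 ≡ 6 (mod 7).
    Then x = 46 + 255·6 = 1576, valid modulo lcm(255, 7) = 1785: x ≡ 1576 (mod 1785).
  Combine with x ≡ 1 (mod 8); new modulus lcm = 14280.
    Write x = 1576 + 1785·t and substitute into x ≡ 1 (mod 8): 1785·t ≡ 1 − 1576 = -1575 (mod 8).
    Reduce coefficients mod 8: 1·t ≡ 1 (mod 8).
    So t ≡ 1 (mod 8).
    Then x = 1576 + 1785·1 = 3361, valid modulo lcm(1785, 8) = 14280: x ≡ 3361 (mod 14280).
Verify against each original: 3361 mod 3 = 1, 3361 mod 5 = 1, 3361 mod 17 = 12, 3361 mod 7 = 1, 3361 mod 8 = 1.

x ≡ 3361 (mod 14280).


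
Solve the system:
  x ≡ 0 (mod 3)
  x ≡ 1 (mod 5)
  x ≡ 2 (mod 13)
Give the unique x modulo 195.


Moduli 3, 5, 13 are pairwise coprime; by CRT there is a unique solution modulo M = 3 · 5 · 13 = 195.
Solve pairwise, accumulating the modulus:
  Start with x ≡ 0 (mod 3).
  Combine with x ≡ 1 (mod 5): since gcd(3, 5) = 1, we get a unique residue mod 15.
    Write x = 0 + 3·t and substitute into x ≡ 1 (mod 5): 3·t ≡ 1 − 0 = 1 (mod 5).
    The inverse of 3 mod 5 is 2 (since 3·2 = 6 = 1·5 + 1), so t ≡ 2·1 = 2 ≡ 2 (mod 5).
    Then x = 0 + 3·2 = 6, valid modulo lcm(3, 5) = 15: x ≡ 6 (mod 15).
  Combine with x ≡ 2 (mod 13): since gcd(15, 13) = 1, we get a unique residue mod 195.
    Write x = 6 + 15·t and substitute into x ≡ 2 (mod 13): 15·t ≡ 2 − 6 = -4 (mod 13).
    Reduce coefficients mod 13: 2·t ≡ 9 (mod 13).
    The inverse of 2 mod 13 is 7 (since 2·7 = 14 = 1·13 + 1), so t ≡ 7·9 = 63 ≡ 11 (mod 13).
    Then x = 6 + 15·11 = 171, valid modulo lcm(15, 13) = 195: x ≡ 171 (mod 195).
Verify: 171 mod 3 = 0 ✓, 171 mod 5 = 1 ✓, 171 mod 13 = 2 ✓.

x ≡ 171 (mod 195).


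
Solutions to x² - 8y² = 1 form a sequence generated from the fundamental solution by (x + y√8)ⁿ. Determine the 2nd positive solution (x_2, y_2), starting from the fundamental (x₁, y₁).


Step 1: Find the fundamental solution (x₁, y₁) of x² - 8y² = 1.
  Expand √8 as a continued fraction. a₀ = ⌊√8⌋ = 2; iterate m_{k+1} = d_k·a_k − m_k, d_{k+1} = (8 − m_{k+1}²)/d_k, a_{k+1} = ⌊(a₀ + m_{k+1})/d_{k+1}⌋ (starting m₀ = 0, d₀ = 1), with convergents p_k = a_k·p_{k-1} + p_{k-2}, q_k = a_k·q_{k-1} + q_{k-2} (p₋₁ = 1, q₋₁ = 0):
  k = 0: a₀ = 2; p₀/q₀ = 2/1; p₀² − 8·q₀² = 4 − 8 = -4.
  k = 1: m = 2, d = 4, a = ⌊(2 + 2)/4⌋ = 1; p/q = (1·2 + 1)/(1·1 + 0) = 3/1; p² − 8·q² = 9 − 8 = 1.
  The first convergent with p² − 8·q² = 1 gives the fundamental solution (x₁, y₁) = (3, 1).
Step 2: Apply the recurrence (x_{n+1}, y_{n+1}) = (x₁x_n + 8y₁y_n, x₁y_n + y₁x_n) repeatedly.
  From (x_1, y_1) = (3, 1): x_2 = 3·3 + 8·1·1 = 17; y_2 = 3·1 + 1·3 = 6.
Step 3: Verify x_2² - 8·y_2² = 289 - 288 = 1 (should be 1). ✓

(x_1, y_1) = (3, 1); (x_2, y_2) = (17, 6).


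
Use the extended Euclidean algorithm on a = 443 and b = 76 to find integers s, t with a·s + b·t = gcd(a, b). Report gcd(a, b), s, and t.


Euclidean algorithm on (443, 76) — divide until remainder is 0:
  443 = 5 · 76 + 63
  76 = 1 · 63 + 13
  63 = 4 · 13 + 11
  13 = 1 · 11 + 2
  11 = 5 · 2 + 1
  2 = 2 · 1 + 0
gcd(443, 76) = 1.
Track Bezout coefficients alongside the remainders: start with r₀ = 443 = a·1 + b·0 (s = 1, t = 0) and r₁ = 76 = a·0 + b·1 (s = 0, t = 1); each new remainder r_{k+1} = r_{k-1} − q_k·r_k inherits s_{k+1} = s_{k-1} − q_k·s_k, t_{k+1} = t_{k-1} − q_k·t_k, so r_k = a·s_k + b·t_k at every step:
  q = 5: r = 63, s = 1 − 5·0 = 1, t = 0 − 5·1 = -5  (check: 443·1 + 76·(-5) = 63)
  q = 1: r = 13, s = 0 − 1·1 = -1, t = 1 − 1·(-5) = 6  (check: 443·(-1) + 76·6 = 13)
  q = 4: r = 11, s = 1 − 4·(-1) = 5, t = -5 − 4·6 = -29  (check: 443·5 + 76·(-29) = 11)
  q = 1: r = 2, s = -1 − 1·5 = -6, t = 6 − 1·(-29) = 35  (check: 443·(-6) + 76·35 = 2)
  q = 5: r = 1, s = 5 − 5·(-6) = 35, t = -29 − 5·35 = -204  (check: 443·35 + 76·(-204) = 1)
The row with r = 1 (the gcd) gives the Bezout coefficients s = 35, t = -204.
Result: 443 · (35) + 76 · (-204) = 1.

gcd(443, 76) = 1; s = 35, t = -204 (check: 443·35 + 76·(-204) = 1).


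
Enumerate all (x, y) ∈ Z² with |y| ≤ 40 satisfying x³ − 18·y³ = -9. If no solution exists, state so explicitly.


The equation is x³ - 18y³ = -9. For fixed y, x³ = 18·y³ − 9, so a solution requires the RHS to be a perfect cube.
Strategy: iterate y from -40 to 40, compute RHS = 18·y³ − 9, and check whether it is a (positive or negative) perfect cube.
Check small values of y:
  y = 0: RHS = -9 is not a perfect cube.
  y = 1: RHS = 9 is not a perfect cube.
  y = -1: RHS = -27 = (-3)³ ⇒ x = -3 works.
  y = 2: RHS = 135 is not a perfect cube.
  y = -2: RHS = -153 is not a perfect cube.
  y = 3: RHS = 477 is not a perfect cube.
  y = -3: RHS = -495 is not a perfect cube.
Continuing the search up to |y| = 40 finds no further solutions beyond those listed.
Collected solutions: (-3, -1).

Solutions (with |y| ≤ 40): (-3, -1).


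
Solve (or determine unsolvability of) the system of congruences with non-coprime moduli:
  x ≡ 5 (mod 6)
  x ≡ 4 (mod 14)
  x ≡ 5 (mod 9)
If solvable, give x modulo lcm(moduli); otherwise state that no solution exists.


Moduli 6, 14, 9 are not pairwise coprime, so CRT works modulo lcm(m_i) when all pairwise compatibility conditions hold.
Pairwise compatibility: gcd(m_i, m_j) must divide a_i - a_j for every pair.
Merge one congruence at a time:
  Start: x ≡ 5 (mod 6).
  Combine with x ≡ 4 (mod 14): gcd(6, 14) = 2, and 4 - 5 = -1 is NOT divisible by 2.
    ⇒ system is inconsistent (no integer solution).

No solution (the system is inconsistent).


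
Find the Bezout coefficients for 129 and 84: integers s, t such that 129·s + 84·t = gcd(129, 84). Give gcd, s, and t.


Euclidean algorithm on (129, 84) — divide until remainder is 0:
  129 = 1 · 84 + 45
  84 = 1 · 45 + 39
  45 = 1 · 39 + 6
  39 = 6 · 6 + 3
  6 = 2 · 3 + 0
gcd(129, 84) = 3.
Track Bezout coefficients alongside the remainders: start with r₀ = 129 = a·1 + b·0 (s = 1, t = 0) and r₁ = 84 = a·0 + b·1 (s = 0, t = 1); each new remainder r_{k+1} = r_{k-1} − q_k·r_k inherits s_{k+1} = s_{k-1} − q_k·s_k, t_{k+1} = t_{k-1} − q_k·t_k, so r_k = a·s_k + b·t_k at every step:
  q = 1: r = 45, s = 1 − 1·0 = 1, t = 0 − 1·1 = -1  (check: 129·1 + 84·(-1) = 45)
  q = 1: r = 39, s = 0 − 1·1 = -1, t = 1 − 1·(-1) = 2  (check: 129·(-1) + 84·2 = 39)
  q = 1: r = 6, s = 1 − 1·(-1) = 2, t = -1 − 1·2 = -3  (check: 129·2 + 84·(-3) = 6)
  q = 6: r = 3, s = -1 − 6·2 = -13, t = 2 − 6·(-3) = 20  (check: 129·(-13) + 84·20 = 3)
The row with r = 3 (the gcd) gives the Bezout coefficients s = -13, t = 20.
Result: 129 · (-13) + 84 · (20) = 3.

gcd(129, 84) = 3; s = -13, t = 20 (check: 129·(-13) + 84·20 = 3).


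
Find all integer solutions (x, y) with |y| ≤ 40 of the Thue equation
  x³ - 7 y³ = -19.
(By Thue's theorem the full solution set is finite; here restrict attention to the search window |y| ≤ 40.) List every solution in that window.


The equation is x³ - 7y³ = -19. For fixed y, x³ = 7·y³ − 19, so a solution requires the RHS to be a perfect cube.
Strategy: iterate y from -40 to 40, compute RHS = 7·y³ − 19, and check whether it is a (positive or negative) perfect cube.
Check small values of y:
  y = 0: RHS = -19 is not a perfect cube.
  y = 1: RHS = -12 is not a perfect cube.
  y = -1: RHS = -26 is not a perfect cube.
  y = 2: RHS = 37 is not a perfect cube.
  y = -2: RHS = -75 is not a perfect cube.
  y = 3: RHS = 170 is not a perfect cube.
  y = -3: RHS = -208 is not a perfect cube.
Continuing the search up to |y| = 40 finds no solutions either.
No (x, y) in the scanned range satisfies the equation.

No integer solutions with |y| ≤ 40.


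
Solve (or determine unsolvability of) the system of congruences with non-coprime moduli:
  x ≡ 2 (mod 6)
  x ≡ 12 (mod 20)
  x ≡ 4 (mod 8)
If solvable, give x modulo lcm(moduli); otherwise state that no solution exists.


Moduli 6, 20, 8 are not pairwise coprime, so CRT works modulo lcm(m_i) when all pairwise compatibility conditions hold.
Pairwise compatibility: gcd(m_i, m_j) must divide a_i - a_j for every pair.
Merge one congruence at a time:
  Start: x ≡ 2 (mod 6).
  Combine with x ≡ 12 (mod 20): gcd(6, 20) = 2; 12 - 2 = 10, which IS divisible by 2, so compatible.
    Write x = 2 + 6·t and substitute into x ≡ 12 (mod 20): 6·t ≡ 12 − 2 = 10 (mod 20).
    Divide the congruence (and modulus) by g = 2: 3·t ≡ 5 (mod 10).
    The inverse of 3 mod 10 is 7 (since 3·7 = 21 = 2·10 + 1), so t ≡ 7·5 = 35 ≡ 5 (mod 10).
    Then x = 2 + 6·5 = 32, valid modulo lcm(6, 20) = 60: x ≡ 32 (mod 60).
  Combine with x ≡ 4 (mod 8): gcd(60, 8) = 4; 4 - 32 = -28, which IS divisible by 4, so compatible.
    Write x = 32 + 60·t and substitute into x ≡ 4 (mod 8): 60·t ≡ 4 − 32 = -28 (mod 8).
    Divide the congruence (and modulus) by g = 4: 15·t ≡ -7 (mod 2).
    Reduce coefficients mod 2: 1·t ≡ 1 (mod 2).
    So t ≡ 1 (mod 2).
    Then x = 32 + 60·1 = 92, valid modulo lcm(60, 8) = 120: x ≡ 92 (mod 120).
Verify: 92 mod 6 = 2, 92 mod 20 = 12, 92 mod 8 = 4.

x ≡ 92 (mod 120).


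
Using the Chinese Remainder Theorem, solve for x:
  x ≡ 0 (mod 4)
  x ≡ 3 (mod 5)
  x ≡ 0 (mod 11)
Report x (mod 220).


Moduli 4, 5, 11 are pairwise coprime; by CRT there is a unique solution modulo M = 4 · 5 · 11 = 220.
Solve pairwise, accumulating the modulus:
  Start with x ≡ 0 (mod 4).
  Combine with x ≡ 3 (mod 5): since gcd(4, 5) = 1, we get a unique residue mod 20.
    Write x = 0 + 4·t and substitute into x ≡ 3 (mod 5): 4·t ≡ 3 − 0 = 3 (mod 5).
    The inverse of 4 mod 5 is 4 (since 4·4 = 16 = 3·5 + 1), so t ≡ 4·3 = 12 ≡ 2 (mod 5).
    Then x = 0 + 4·2 = 8, valid modulo lcm(4, 5) = 20: x ≡ 8 (mod 20).
  Combine with x ≡ 0 (mod 11): since gcd(20, 11) = 1, we get a unique residue mod 220.
    Write x = 8 + 20·t and substitute into x ≡ 0 (mod 11): 20·t ≡ 0 − 8 = -8 (mod 11).
    Reduce coefficients mod 11: 9·t ≡ 3 (mod 11).
    The inverse of 9 mod 11 is 5 (since 9·5 = 45 = 4·11 + 1), so t ≡ 5·3 = 15 ≡ 4 (mod 11).
    Then x = 8 + 20·4 = 88, valid modulo lcm(20, 11) = 220: x ≡ 88 (mod 220).
Verify: 88 mod 4 = 0 ✓, 88 mod 5 = 3 ✓, 88 mod 11 = 0 ✓.

x ≡ 88 (mod 220).


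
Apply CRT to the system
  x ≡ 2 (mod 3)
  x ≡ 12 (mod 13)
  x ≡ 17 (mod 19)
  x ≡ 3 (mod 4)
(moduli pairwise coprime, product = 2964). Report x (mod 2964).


Product of moduli M = 3 · 13 · 19 · 4 = 2964.
Merge one congruence at a time:
  Start: x ≡ 2 (mod 3).
  Combine with x ≡ 12 (mod 13); new modulus lcm = 39.
    Write x = 2 + 3·t and substitute into x ≡ 12 (mod 13): 3·t ≡ 12 − 2 = 10 (mod 13).
    The inverse of 3 mod 13 is 9 (since 3·9 = 27 = 2·13 + 1), so t ≡ 9·10 = 90 ≡ 12 (mod 13).
    Then x = 2 + 3·12 = 38, valid modulo lcm(3, 13) = 39: x ≡ 38 (mod 39).
  Combine with x ≡ 17 (mod 19); new modulus lcm = 741.
    Write x = 38 + 39·t and substitute into x ≡ 17 (mod 19): 39·t ≡ 17 − 38 = -21 (mod 19).
    Reduce coefficients mod 19: 1·t ≡ 17 (mod 19).
    So t ≡ 17 (mod 19).
    Then x = 38 + 39·17 = 701, valid modulo lcm(39, 19) = 741: x ≡ 701 (mod 741).
  Combine with x ≡ 3 (mod 4); new modulus lcm = 2964.
    Write x = 701 + 741·t and substitute into x ≡ 3 (mod 4): 741·t ≡ 3 − 701 = -698 (mod 4).
    Reduce coefficients mod 4: 1·t ≡ 2 (mod 4).
    So t ≡ 2 (mod 4).
    Then x = 701 + 741·2 = 2183, valid modulo lcm(741, 4) = 2964: x ≡ 2183 (mod 2964).
Verify against each original: 2183 mod 3 = 2, 2183 mod 13 = 12, 2183 mod 19 = 17, 2183 mod 4 = 3.

x ≡ 2183 (mod 2964).


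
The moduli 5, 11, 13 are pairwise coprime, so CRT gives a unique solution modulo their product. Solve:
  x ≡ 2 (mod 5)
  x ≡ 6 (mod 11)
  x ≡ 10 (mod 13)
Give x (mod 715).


Moduli 5, 11, 13 are pairwise coprime; by CRT there is a unique solution modulo M = 5 · 11 · 13 = 715.
Solve pairwise, accumulating the modulus:
  Start with x ≡ 2 (mod 5).
  Combine with x ≡ 6 (mod 11): since gcd(5, 11) = 1, we get a unique residue mod 55.
    Write x = 2 + 5·t and substitute into x ≡ 6 (mod 11): 5·t ≡ 6 − 2 = 4 (mod 11).
    The inverse of 5 mod 11 is 9 (since 5·9 = 45 = 4·11 + 1), so t ≡ 9·4 = 36 ≡ 3 (mod 11).
    Then x = 2 + 5·3 = 17, valid modulo lcm(5, 11) = 55: x ≡ 17 (mod 55).
  Combine with x ≡ 10 (mod 13): since gcd(55, 13) = 1, we get a unique residue mod 715.
    Write x = 17 + 55·t and substitute into x ≡ 10 (mod 13): 55·t ≡ 10 − 17 = -7 (mod 13).
    Reduce coefficients mod 13: 3·t ≡ 6 (mod 13).
    The inverse of 3 mod 13 is 9 (since 3·9 = 27 = 2·13 + 1), so t ≡ 9·6 = 54 ≡ 2 (mod 13).
    Then x = 17 + 55·2 = 127, valid modulo lcm(55, 13) = 715: x ≡ 127 (mod 715).
Verify: 127 mod 5 = 2 ✓, 127 mod 11 = 6 ✓, 127 mod 13 = 10 ✓.

x ≡ 127 (mod 715).


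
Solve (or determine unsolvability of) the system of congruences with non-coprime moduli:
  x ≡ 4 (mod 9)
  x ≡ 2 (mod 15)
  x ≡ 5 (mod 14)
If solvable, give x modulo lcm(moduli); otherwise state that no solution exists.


Moduli 9, 15, 14 are not pairwise coprime, so CRT works modulo lcm(m_i) when all pairwise compatibility conditions hold.
Pairwise compatibility: gcd(m_i, m_j) must divide a_i - a_j for every pair.
Merge one congruence at a time:
  Start: x ≡ 4 (mod 9).
  Combine with x ≡ 2 (mod 15): gcd(9, 15) = 3, and 2 - 4 = -2 is NOT divisible by 3.
    ⇒ system is inconsistent (no integer solution).

No solution (the system is inconsistent).


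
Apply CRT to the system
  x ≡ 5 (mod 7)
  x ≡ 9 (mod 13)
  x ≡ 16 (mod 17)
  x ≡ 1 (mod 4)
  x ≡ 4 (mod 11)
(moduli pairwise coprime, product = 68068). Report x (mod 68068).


Product of moduli M = 7 · 13 · 17 · 4 · 11 = 68068.
Merge one congruence at a time:
  Start: x ≡ 5 (mod 7).
  Combine with x ≡ 9 (mod 13); new modulus lcm = 91.
    Write x = 5 + 7·t and substitute into x ≡ 9 (mod 13): 7·t ≡ 9 − 5 = 4 (mod 13).
    The inverse of 7 mod 13 is 2 (since 7·2 = 14 = 1·13 + 1), so t ≡ 2·4 = 8 ≡ 8 (mod 13).
    Then x = 5 + 7·8 = 61, valid modulo lcm(7, 13) = 91: x ≡ 61 (mod 91).
  Combine with x ≡ 16 (mod 17); new modulus lcm = 1547.
    Write x = 61 + 91·t and substitute into x ≡ 16 (mod 17): 91·t ≡ 16 − 61 = -45 (mod 17).
    Reduce coefficients mod 17: 6·t ≡ 6 (mod 17).
    The inverse of 6 mod 17 is 3 (since 6·3 = 18 = 1·17 + 1), so t ≡ 3·6 = 18 ≡ 1 (mod 17).
    Then x = 61 + 91·1 = 152, valid modulo lcm(91, 17) = 1547: x ≡ 152 (mod 1547).
  Combine with x ≡ 1 (mod 4); new modulus lcm = 6188.
    Write x = 152 + 1547·t and substitute into x ≡ 1 (mod 4): 1547·t ≡ 1 − 152 = -151 (mod 4).
    Reduce coefficients mod 4: 3·t ≡ 1 (mod 4).
    The inverse of 3 mod 4 is 3 (since 3·3 = 9 = 2·4 + 1), so t ≡ 3·1 = 3 ≡ 3 (mod 4).
    Then x = 152 + 1547·3 = 4793, valid modulo lcm(1547, 4) = 6188: x ≡ 4793 (mod 6188).
  Combine with x ≡ 4 (mod 11); new modulus lcm = 68068.
    Write x = 4793 + 6188·t and substitute into x ≡ 4 (mod 11): 6188·t ≡ 4 − 4793 = -4789 (mod 11).
    Reduce coefficients mod 11: 6·t ≡ 7 (mod 11).
    The inverse of 6 mod 11 is 2 (since 6·2 = 12 = 1·11 + 1), so t ≡ 2·7 = 14 ≡ 3 (mod 11).
    Then x = 4793 + 6188·3 = 23357, valid modulo lcm(6188, 11) = 68068: x ≡ 23357 (mod 68068).
Verify against each original: 23357 mod 7 = 5, 23357 mod 13 = 9, 23357 mod 17 = 16, 23357 mod 4 = 1, 23357 mod 11 = 4.

x ≡ 23357 (mod 68068).


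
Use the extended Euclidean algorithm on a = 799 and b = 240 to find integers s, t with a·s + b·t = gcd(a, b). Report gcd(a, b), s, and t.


Euclidean algorithm on (799, 240) — divide until remainder is 0:
  799 = 3 · 240 + 79
  240 = 3 · 79 + 3
  79 = 26 · 3 + 1
  3 = 3 · 1 + 0
gcd(799, 240) = 1.
Track Bezout coefficients alongside the remainders: start with r₀ = 799 = a·1 + b·0 (s = 1, t = 0) and r₁ = 240 = a·0 + b·1 (s = 0, t = 1); each new remainder r_{k+1} = r_{k-1} − q_k·r_k inherits s_{k+1} = s_{k-1} − q_k·s_k, t_{k+1} = t_{k-1} − q_k·t_k, so r_k = a·s_k + b·t_k at every step:
  q = 3: r = 79, s = 1 − 3·0 = 1, t = 0 − 3·1 = -3  (check: 799·1 + 240·(-3) = 79)
  q = 3: r = 3, s = 0 − 3·1 = -3, t = 1 − 3·(-3) = 10  (check: 799·(-3) + 240·10 = 3)
  q = 26: r = 1, s = 1 − 26·(-3) = 79, t = -3 − 26·10 = -263  (check: 799·79 + 240·(-263) = 1)
The row with r = 1 (the gcd) gives the Bezout coefficients s = 79, t = -263.
Result: 799 · (79) + 240 · (-263) = 1.

gcd(799, 240) = 1; s = 79, t = -263 (check: 799·79 + 240·(-263) = 1).


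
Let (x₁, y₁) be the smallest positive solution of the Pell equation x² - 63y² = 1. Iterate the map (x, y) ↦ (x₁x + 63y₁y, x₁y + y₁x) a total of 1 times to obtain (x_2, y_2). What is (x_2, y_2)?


Step 1: Find the fundamental solution (x₁, y₁) of x² - 63y² = 1.
  Expand √63 as a continued fraction. a₀ = ⌊√63⌋ = 7; iterate m_{k+1} = d_k·a_k − m_k, d_{k+1} = (63 − m_{k+1}²)/d_k, a_{k+1} = ⌊(a₀ + m_{k+1})/d_{k+1}⌋ (starting m₀ = 0, d₀ = 1), with convergents p_k = a_k·p_{k-1} + p_{k-2}, q_k = a_k·q_{k-1} + q_{k-2} (p₋₁ = 1, q₋₁ = 0):
  k = 0: a₀ = 7; p₀/q₀ = 7/1; p₀² − 63·q₀² = 49 − 63 = -14.
  k = 1: m = 7, d = 14, a = ⌊(7 + 7)/14⌋ = 1; p/q = (1·7 + 1)/(1·1 + 0) = 8/1; p² − 63·q² = 64 − 63 = 1.
  The first convergent with p² − 63·q² = 1 gives the fundamental solution (x₁, y₁) = (8, 1).
Step 2: Apply the recurrence (x_{n+1}, y_{n+1}) = (x₁x_n + 63y₁y_n, x₁y_n + y₁x_n) repeatedly.
  From (x_1, y_1) = (8, 1): x_2 = 8·8 + 63·1·1 = 127; y_2 = 8·1 + 1·8 = 16.
Step 3: Verify x_2² - 63·y_2² = 16129 - 16128 = 1 (should be 1). ✓

(x_1, y_1) = (8, 1); (x_2, y_2) = (127, 16).
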